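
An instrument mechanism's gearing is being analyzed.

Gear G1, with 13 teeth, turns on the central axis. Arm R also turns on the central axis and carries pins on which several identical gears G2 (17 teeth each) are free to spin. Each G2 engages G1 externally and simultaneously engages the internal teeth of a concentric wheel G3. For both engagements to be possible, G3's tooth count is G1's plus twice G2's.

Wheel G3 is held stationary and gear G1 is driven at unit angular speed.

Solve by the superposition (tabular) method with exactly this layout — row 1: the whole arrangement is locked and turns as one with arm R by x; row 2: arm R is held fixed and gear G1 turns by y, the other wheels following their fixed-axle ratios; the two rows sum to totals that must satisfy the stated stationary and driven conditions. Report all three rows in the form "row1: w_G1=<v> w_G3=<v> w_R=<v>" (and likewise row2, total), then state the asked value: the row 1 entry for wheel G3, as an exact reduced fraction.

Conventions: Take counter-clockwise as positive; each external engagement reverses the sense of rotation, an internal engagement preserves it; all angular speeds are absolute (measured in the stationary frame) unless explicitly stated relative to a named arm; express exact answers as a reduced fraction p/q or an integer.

row1: w_G1=13/60 w_G3=13/60 w_R=13/60
row2: w_G1=47/60 w_G3=-13/60 w_R=0
total: w_G1=1 w_G3=0 w_R=13/60
asked value: 13/60

topology: planetary set — G1 13T / G2 17T / G3 47T, arm = carrier (Willis)
row 1 (train locked, turned with arm): all members turn x
row 2: sun turns y, ring = −(13/47)·y, arm 0
boundary: total ω_ring = x − (13/47)·y = 0 and total ω_sun = x + y = 1  ⇒  y = 47/60, x = 13/60
row 2 ring = −(13/47)·47/60 = -13/60
totals (row 1 + row 2): sun 13/60 + 47/60 = 1, ring 13/60 + (-13/60) = 0, arm 13/60 + 0 = 13/60
asked cell (row1, ring) = 13/60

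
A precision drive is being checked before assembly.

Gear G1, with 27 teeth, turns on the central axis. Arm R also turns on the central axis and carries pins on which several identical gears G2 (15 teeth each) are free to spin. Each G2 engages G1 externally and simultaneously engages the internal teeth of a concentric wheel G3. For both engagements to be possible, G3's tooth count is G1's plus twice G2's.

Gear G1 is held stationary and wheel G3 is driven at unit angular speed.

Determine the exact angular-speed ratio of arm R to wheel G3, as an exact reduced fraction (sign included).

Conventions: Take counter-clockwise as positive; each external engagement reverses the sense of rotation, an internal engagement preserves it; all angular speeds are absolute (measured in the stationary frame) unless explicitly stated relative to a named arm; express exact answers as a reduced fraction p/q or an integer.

class = planetary set [G3 = 27+2·15 = 57; Willis about the carrier]
ring teeth: 27 + 2·15 = 57
27(ω_sun−ω_arm) = −57(ω_ring−ω_arm),  ω_sun = 0, ω_ring = 1
27(0−ω_arm) = −57(1−ω_arm)  ⇒  84·ω_arm = 57  ⇒  ω_arm = 19/28
ω_out/ω_in = 19/28

19/28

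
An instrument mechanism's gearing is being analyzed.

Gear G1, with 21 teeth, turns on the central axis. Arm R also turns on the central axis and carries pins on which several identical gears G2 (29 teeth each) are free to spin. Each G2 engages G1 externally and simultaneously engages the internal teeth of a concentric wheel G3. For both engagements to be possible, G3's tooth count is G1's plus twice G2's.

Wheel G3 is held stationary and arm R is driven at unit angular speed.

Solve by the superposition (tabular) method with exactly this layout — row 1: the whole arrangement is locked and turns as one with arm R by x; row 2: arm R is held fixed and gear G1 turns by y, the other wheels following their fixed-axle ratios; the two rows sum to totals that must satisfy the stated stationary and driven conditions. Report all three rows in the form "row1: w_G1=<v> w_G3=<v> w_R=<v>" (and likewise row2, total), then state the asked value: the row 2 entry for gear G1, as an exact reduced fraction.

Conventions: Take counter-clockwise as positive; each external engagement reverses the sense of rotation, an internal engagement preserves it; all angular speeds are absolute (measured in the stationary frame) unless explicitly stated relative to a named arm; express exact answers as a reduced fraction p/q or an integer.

class = planetary set [G3 = 21+2·29 = 79; Willis about the carrier]
row 1: whole set turns with the arm by x
superposition row 2 [arm held]: sun y, ring −(21/79)·y, arm 0
boundary: total ω_ring = x − (21/79)·y = 0 and total ω_arm = x = 1  ⇒  y = 79/21, x = 1
row 2 ring = −(21/79)·79/21 = -1
totals (row 1 + row 2): sun 1 + 79/21 = 100/21, ring 1 + (-1) = 0, arm 1 + 0 = 1
asked cell (row2, sun) = 79/21

row1: w_G1=1 w_G3=1 w_R=1
row2: w_G1=79/21 w_G3=-1 w_R=0
total: w_G1=100/21 w_G3=0 w_R=1
asked value: 79/21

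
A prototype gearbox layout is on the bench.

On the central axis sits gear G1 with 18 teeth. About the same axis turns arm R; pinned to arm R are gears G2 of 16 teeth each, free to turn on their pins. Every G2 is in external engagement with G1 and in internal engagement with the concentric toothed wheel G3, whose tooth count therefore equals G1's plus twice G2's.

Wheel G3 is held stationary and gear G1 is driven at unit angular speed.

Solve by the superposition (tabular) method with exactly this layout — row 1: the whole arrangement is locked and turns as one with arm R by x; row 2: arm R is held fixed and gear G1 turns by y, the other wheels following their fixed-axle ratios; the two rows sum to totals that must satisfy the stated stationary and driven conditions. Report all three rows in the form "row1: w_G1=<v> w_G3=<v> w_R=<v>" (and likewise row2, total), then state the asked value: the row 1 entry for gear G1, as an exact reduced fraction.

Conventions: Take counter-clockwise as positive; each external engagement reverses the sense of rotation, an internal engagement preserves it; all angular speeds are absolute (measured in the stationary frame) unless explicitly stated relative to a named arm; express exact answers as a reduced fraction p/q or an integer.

row1: w_G1=9/34 w_G3=9/34 w_R=9/34
row2: w_G1=25/34 w_G3=-9/34 w_R=0
total: w_G1=1 w_G3=0 w_R=9/34
asked value: 9/34

topology: planetary set — G1 18T / G2 16T / G3 50T, arm = carrier (Willis)
superposition row 1 [locked train]: every member turns x
row 2 (arm held, sun turns y): ω_ring = −(18/50)·y, ω_arm = 0
boundary: total ω_ring = x − (18/50)·y = 0 and total ω_sun = x + y = 1  ⇒  y = 25/34, x = 9/34
row 2 ring = −(18/50)·25/34 = -9/34
totals (row 1 + row 2): sun 9/34 + 25/34 = 1, ring 9/34 + (-9/34) = 0, arm 9/34 + 0 = 9/34
asked cell (row1, sun) = 9/34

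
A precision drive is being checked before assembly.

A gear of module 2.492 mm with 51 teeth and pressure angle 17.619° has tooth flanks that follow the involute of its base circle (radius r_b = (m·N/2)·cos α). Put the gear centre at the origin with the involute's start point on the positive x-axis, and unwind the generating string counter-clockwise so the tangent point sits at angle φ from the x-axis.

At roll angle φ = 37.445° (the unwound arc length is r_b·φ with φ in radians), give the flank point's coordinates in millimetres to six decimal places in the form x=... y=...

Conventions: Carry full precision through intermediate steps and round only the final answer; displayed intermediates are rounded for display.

single-mesh involute tooth geometry (51T wheel at module 2.492)
pitch radius r_p = m·N/2 = 2.492·51/2 = 63.546000
base radius r_b = r_p·cos α = 63.546000·cos 17.619° = 60.565079
roll angle φ = 37.445° = 0.65353854 rad
x = r_b·(cos φ + φ·sin φ) = 72.150482
y = r_b·(sin φ − φ·cos φ) = 5.398222

x=72.150482 y=5.398222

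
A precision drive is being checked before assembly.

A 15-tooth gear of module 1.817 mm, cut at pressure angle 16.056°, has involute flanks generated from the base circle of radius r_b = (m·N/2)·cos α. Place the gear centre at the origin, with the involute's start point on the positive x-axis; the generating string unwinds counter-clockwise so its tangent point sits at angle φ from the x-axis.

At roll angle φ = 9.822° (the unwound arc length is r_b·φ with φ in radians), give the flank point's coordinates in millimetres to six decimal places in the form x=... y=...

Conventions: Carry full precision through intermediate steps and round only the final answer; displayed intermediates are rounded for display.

recognized (one wheel, involute flank): single-mesh tooth geometry, m = 1.817, N = 15
pitch radius r_p = m·N/2 = 1.817·15/2 = 13.627500
base radius r_b = r_p·cos α = 13.627500·cos 16.056° = 13.095916
roll angle φ = 9.822° = 0.17142624 rad
x = r_b·(cos φ + φ·sin φ) = 13.286929
y = r_b·(sin φ − φ·cos φ) = 0.021927

x=13.286929 y=0.021927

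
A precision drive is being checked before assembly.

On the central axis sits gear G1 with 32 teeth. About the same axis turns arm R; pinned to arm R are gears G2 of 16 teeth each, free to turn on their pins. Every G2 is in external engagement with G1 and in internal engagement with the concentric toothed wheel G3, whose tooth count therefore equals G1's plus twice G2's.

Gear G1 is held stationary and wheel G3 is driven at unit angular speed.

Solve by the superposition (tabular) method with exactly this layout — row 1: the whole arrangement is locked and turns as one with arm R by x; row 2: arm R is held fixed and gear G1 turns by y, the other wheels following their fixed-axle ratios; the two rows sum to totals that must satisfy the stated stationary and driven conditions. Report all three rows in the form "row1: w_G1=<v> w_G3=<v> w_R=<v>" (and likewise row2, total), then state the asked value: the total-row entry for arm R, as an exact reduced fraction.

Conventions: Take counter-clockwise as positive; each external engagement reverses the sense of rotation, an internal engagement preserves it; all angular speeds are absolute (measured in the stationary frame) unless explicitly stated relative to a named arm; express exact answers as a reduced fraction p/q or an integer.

row1: w_G1=2/3 w_G3=2/3 w_R=2/3
row2: w_G1=-2/3 w_G3=1/3 w_R=0
total: w_G1=0 w_G3=1 w_R=2/3
asked value: 2/3

planetary set (32T centre, 16T on arm, 64T internal) — Willis relation
row 1: whole set turns with the arm by x
superposition row 2 [arm held]: sun y, ring −(32/64)·y, arm 0
boundary: total ω_sun = x + y = 0 and total ω_ring = x − (32/64)·y = 1  ⇒  y = -2/3, x = 2/3
row 2 ring = −(32/64)·(-2/3) = 1/3
totals (row 1 + row 2): sun 2/3 + (-2/3) = 0, ring 2/3 + 1/3 = 1, arm 2/3 + 0 = 2/3
asked cell (total, arm) = 2/3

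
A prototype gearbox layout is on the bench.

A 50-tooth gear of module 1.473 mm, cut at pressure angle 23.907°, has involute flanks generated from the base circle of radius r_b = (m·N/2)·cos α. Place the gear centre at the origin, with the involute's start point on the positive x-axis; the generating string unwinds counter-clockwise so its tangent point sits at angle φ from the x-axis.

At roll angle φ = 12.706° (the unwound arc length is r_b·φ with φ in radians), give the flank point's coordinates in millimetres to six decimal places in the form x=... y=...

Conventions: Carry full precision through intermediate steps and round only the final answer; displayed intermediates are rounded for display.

x=34.483235 y=0.121783

single-mesh involute tooth geometry (50T wheel at module 1.473)
pitch radius r_p = m·N/2 = 1.473·50/2 = 36.825000
base radius r_b = r_p·cos α = 36.825000·cos 23.907° = 33.665579
roll angle φ = 12.706° = 0.22176153 rad
x = r_b·(cos φ + φ·sin φ) = 34.483235
y = r_b·(sin φ − φ·cos φ) = 0.121783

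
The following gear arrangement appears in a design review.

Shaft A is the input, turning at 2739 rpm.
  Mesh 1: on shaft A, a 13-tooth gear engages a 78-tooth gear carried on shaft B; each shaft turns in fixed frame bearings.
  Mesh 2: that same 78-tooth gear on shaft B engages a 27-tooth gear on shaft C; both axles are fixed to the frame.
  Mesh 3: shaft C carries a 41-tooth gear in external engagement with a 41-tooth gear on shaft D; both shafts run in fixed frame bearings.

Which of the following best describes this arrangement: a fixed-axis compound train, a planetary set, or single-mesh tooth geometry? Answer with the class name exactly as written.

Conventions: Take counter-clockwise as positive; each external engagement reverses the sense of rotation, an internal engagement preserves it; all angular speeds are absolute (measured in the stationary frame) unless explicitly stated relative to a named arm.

fixed-axis compound train

topology: fixed-axis compound train — 3 meshes, A→D
classification: fixed-axis compound train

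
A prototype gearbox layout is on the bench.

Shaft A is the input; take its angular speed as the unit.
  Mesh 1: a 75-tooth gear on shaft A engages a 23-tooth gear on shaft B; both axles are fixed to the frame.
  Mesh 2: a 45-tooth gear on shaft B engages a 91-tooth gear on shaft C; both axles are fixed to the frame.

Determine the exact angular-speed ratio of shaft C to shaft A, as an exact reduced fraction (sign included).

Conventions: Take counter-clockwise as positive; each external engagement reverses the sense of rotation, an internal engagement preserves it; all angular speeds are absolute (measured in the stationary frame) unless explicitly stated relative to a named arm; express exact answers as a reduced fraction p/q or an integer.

class = fixed-axis compound train [2 meshes; 2 ratios multiply, 2 sense flips]
mesh 1 [75T→23T]: running ratio 75/23, sense −
mesh 2 [45T→91T]: running ratio 3375/2093, sense +
ω_out/ω_in = 3375/2093

3375/2093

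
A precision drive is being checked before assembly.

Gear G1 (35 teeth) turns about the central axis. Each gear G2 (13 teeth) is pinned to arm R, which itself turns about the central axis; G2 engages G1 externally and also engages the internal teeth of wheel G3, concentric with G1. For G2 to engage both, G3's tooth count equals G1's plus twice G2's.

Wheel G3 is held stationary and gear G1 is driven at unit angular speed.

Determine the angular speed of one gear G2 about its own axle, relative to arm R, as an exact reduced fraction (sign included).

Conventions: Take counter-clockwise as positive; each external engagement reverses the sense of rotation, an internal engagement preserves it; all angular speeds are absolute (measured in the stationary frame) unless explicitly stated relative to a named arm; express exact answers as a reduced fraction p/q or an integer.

-2135/1248

planetary set (35T centre, 13T on arm, 61T internal) — Willis relation
ring teeth: 35 + 2·13 = 61
35(ω_sun−ω_arm) = −61(ω_ring−ω_arm),  ω_ring = 0, ω_sun = 1
35(1−ω_arm) = −61(0−ω_arm)  ⇒  96·ω_arm = 35  ⇒  ω_arm = 35/96
sun–planet mesh: 35·(1−35/96) = −13·(ω_p−ω_arm)  ⇒  ω_p−ω_arm = -2135/1248
exact speed ratio = -2135/1248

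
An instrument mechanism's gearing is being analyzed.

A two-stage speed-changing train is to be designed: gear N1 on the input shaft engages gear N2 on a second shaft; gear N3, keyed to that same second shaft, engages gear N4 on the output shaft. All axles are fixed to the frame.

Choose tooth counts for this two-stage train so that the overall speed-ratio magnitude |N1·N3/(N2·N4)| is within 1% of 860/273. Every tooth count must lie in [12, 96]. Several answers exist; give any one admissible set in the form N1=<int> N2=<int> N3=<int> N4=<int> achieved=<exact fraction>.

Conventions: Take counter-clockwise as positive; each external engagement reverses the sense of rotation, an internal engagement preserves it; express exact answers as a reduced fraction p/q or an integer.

N1=20 N2=13 N3=43 N4=21 achieved=860/273

2-stage fixed-axis compound train for ratio 860/273
target = 860/273 in lowest terms: an exact hit needs N1·N3 = k·860 and N2·N4 = k·273 for one integer k, every count in [12, 96]; additionally prefer no 1:1 stage (N1 ≠ N2, N3 ≠ N4)
k = 1: N1·N3 = 860 = 20·43, N2·N4 = 273 = 13·21
achieved = 20·43/(13·21) = 860/273; |achieved − target| = 0 ≤ 43/1365 ✓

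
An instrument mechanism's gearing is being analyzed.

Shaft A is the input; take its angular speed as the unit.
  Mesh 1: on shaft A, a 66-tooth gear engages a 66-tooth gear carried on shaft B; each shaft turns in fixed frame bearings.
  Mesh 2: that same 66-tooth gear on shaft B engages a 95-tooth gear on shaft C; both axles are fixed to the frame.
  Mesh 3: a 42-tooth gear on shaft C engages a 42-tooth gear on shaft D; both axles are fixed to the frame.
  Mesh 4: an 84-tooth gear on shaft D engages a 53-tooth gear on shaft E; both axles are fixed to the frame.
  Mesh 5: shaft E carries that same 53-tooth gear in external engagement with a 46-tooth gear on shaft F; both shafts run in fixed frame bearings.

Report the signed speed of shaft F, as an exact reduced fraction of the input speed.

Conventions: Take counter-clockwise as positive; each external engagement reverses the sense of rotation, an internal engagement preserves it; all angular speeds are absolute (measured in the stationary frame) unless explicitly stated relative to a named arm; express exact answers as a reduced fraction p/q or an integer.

5-mesh fixed-axis compound train (all bearings frame-fixed)
mesh 1 [66T→66T]: |ω|/ω_in = 1×66/66 = 1, sense flips to −
mesh 2 [66T→95T]: |ω|/ω_in = 1×66/95 = 66/95, sense flips to +
mesh 3 [42T→42T]: |ω|/ω_in = (66/95)×42/42 = 66/95, sense flips to −
mesh 4 [84T→53T]: |ω|/ω_in = (66/95)×84/53 = 5544/5035, sense flips to +
mesh 5 [53T→46T]: |ω|/ω_in = (5544/5035)×53/46 = 2772/2185, sense flips to −
signed output speed (× input speed) = -2772/2185

-2772/2185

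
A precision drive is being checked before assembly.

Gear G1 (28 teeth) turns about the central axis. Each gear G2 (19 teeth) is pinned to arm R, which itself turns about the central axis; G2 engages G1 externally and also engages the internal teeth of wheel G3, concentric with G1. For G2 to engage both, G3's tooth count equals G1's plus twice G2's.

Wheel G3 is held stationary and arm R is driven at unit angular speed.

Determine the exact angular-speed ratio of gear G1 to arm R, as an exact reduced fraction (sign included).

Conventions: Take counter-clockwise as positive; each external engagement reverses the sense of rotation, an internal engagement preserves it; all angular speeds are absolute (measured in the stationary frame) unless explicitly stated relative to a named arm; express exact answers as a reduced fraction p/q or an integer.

recognized (axles ride arm R): planetary set, 28/19/66 teeth
ring teeth: 28 + 2·19 = 66
28(ω_sun−ω_arm) = −66(ω_ring−ω_arm),  ω_ring = 0, ω_arm = 1
ω_sun = 1 − (66/28)(0−1) = 47/14
ω_out/ω_in = 47/14

47/14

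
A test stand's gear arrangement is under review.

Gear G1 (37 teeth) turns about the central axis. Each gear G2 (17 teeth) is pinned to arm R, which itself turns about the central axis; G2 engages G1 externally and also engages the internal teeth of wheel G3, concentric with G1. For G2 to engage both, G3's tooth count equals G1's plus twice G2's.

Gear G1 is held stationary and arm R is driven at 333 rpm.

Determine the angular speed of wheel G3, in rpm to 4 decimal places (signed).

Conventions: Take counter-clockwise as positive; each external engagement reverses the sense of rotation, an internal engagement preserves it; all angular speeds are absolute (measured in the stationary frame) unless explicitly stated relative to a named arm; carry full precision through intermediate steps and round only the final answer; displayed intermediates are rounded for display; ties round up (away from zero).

+506.5352 rpm

topology: planetary set — G1 37T / G2 17T / G3 71T, arm = carrier (Willis)
normalise by the input: solve with ω_arm = 1, then scale by 333 rpm
ring teeth: 37 + 2·17 = 71
37(ω_sun−ω_arm) = −71(ω_ring−ω_arm),  ω_sun = 0, ω_arm = 1
ω_ring = 1 − (37/71)(0−1) = 108/71
scale: ω_ring = 108/71 × 333 rpm = +506.5352 rpm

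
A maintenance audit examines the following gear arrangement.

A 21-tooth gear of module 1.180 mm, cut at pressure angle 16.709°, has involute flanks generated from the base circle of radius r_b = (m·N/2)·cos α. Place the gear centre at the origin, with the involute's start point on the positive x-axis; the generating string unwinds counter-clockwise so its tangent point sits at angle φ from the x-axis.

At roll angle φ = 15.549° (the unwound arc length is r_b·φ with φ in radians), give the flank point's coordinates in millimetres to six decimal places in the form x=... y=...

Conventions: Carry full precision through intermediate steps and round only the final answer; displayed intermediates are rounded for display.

x=12.295832 y=0.078479

class = single-mesh tooth geometry [base-circle involute, m = 1.180, 21T]
pitch radius r_p = m·N/2 = 1.180·21/2 = 12.390000
base radius r_b = r_p·cos α = 12.390000·cos 16.709° = 11.866861
roll angle φ = 15.549° = 0.27138125 rad
x = r_b·(cos φ + φ·sin φ) = 12.295832
y = r_b·(sin φ − φ·cos φ) = 0.078479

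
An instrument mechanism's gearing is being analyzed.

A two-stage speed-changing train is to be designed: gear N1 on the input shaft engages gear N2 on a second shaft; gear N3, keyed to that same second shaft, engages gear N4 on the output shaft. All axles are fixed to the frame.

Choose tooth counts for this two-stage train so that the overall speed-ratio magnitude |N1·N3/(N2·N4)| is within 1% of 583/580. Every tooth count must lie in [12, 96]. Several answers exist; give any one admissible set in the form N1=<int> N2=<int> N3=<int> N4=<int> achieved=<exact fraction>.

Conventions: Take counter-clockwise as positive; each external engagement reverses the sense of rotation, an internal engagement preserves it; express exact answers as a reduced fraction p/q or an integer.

topology: fixed-axis compound train — 2 stages, target 583/580
target = 583/580 in lowest terms: an exact hit needs N1·N3 = k·583 and N2·N4 = k·580 for one integer k, every count in [12, 96]; additionally prefer no 1:1 stage (N1 ≠ N2, N3 ≠ N4)
k = 1: no 1:1-free in-range split of k·583 and k·580 into factor pairs; take k = 2
k = 2: N1·N3 = 1166 = 22·53, N2·N4 = 1160 = 20·58
achieved = 22·53/(20·58) = 583/580; |achieved − target| = 0 ≤ 583/58000 ✓

N1=22 N2=20 N3=53 N4=58 achieved=583/580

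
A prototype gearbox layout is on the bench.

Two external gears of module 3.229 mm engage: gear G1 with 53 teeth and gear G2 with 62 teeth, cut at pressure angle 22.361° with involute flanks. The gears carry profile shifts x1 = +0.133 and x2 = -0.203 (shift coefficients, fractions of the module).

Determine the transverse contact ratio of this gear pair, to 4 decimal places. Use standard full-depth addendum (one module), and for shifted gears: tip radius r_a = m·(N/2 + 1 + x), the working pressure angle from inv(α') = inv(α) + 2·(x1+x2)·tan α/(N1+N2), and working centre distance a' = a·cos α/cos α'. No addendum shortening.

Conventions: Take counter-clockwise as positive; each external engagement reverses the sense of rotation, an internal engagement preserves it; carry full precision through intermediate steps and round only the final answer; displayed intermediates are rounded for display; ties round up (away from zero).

recognized (one external pair, fixed centres): single-mesh tooth geometry, m = 3.229, N1 = 53, N2 = 62
base radii: r_b1 = 79.134194, r_b2 = 92.572076
tip radii: r_a1 = 89.226957, r_a2 = 102.672513
inv(α') = inv(22.361°) + 2·(+0.133-0.203)·tan α/(53+62) = 0.02060029  ⇒  α' = 22.19000°
a' = a·cos α / cos α' = 185.6675·cos 22.361°/cos 22.19000° = 185.440648
action lengths: √(r_a1²−r_b1²) = 41.221707, √(r_a2²−r_b2²) = 44.407833
base pitch p_b = π·m·cos α = 9.381411
CR = (41.221707 + 44.407833 − 185.440648·sin 22.19000°)/9.381411 = 1.662061
contact ratio ≈ 1.6621

1.6621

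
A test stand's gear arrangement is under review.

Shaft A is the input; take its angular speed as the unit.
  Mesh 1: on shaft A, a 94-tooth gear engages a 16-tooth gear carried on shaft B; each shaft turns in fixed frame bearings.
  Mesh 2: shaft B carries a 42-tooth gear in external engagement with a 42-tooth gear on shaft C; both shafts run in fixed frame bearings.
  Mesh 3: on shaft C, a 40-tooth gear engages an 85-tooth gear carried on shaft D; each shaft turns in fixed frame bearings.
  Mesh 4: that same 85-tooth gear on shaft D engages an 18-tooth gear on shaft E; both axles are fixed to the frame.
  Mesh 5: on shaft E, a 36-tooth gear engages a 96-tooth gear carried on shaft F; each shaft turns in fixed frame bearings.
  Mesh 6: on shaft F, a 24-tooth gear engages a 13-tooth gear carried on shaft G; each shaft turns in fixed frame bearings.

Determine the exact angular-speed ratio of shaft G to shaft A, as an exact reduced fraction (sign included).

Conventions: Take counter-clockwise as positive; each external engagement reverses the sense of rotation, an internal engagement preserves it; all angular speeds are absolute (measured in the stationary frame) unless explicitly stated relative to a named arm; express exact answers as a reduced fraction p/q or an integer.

235/26

class = fixed-axis compound train [6 meshes; 6 ratios multiply, 6 sense flips]
mesh 1 [94T→16T]: running ratio 47/8, sense −
mesh 2 [42T→42T]: running ratio 47/8, sense +
mesh 3 [40T→85T]: running ratio 47/17, sense −
mesh 4 [85T→18T]: running ratio 235/18, sense +
mesh 5 [36T→96T]: running ratio 235/48, sense −
mesh 6 [24T→13T]: running ratio 235/26, sense +
ω_out/ω_in = 235/26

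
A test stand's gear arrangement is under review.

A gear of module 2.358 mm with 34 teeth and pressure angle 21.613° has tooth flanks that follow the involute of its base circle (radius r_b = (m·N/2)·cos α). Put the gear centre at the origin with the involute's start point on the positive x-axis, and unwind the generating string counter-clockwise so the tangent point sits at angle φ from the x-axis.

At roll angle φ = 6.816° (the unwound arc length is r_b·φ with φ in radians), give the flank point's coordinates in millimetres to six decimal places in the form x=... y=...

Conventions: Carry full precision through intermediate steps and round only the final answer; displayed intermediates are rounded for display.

class = single-mesh tooth geometry [base-circle involute, m = 2.358, 34T]
pitch radius r_p = m·N/2 = 2.358·34/2 = 40.086000
base radius r_b = r_p·cos α = 40.086000·cos 21.613° = 37.267671
roll angle φ = 6.816° = 0.11896164 rad
x = r_b·(cos φ + φ·sin φ) = 37.530442
y = r_b·(sin φ − φ·cos φ) = 0.020884

x=37.530442 y=0.020884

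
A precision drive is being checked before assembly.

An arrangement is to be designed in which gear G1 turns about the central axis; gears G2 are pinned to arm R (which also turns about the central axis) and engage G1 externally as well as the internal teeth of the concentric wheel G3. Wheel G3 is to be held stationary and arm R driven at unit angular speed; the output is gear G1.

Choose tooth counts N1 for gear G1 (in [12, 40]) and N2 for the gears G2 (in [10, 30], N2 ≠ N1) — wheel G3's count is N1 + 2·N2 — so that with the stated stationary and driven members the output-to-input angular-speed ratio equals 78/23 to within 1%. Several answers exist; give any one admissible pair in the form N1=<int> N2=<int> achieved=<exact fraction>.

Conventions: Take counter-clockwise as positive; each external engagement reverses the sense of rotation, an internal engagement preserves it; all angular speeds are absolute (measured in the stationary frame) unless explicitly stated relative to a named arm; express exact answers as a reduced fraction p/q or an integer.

N1=23 N2=16 achieved=78/23

class = planetary set [ratio 78/23 wanted; Willis about the carrier]
Willis with ω_ring = 0: ω_sun/ω_arm = (N1+N3)/N1; set equal to 78/23  ⇒  N3/N1 = 78/23 − 1 = 55/23
N3 = N1 + 2·N2  ⇒  N2/N1 = (N3/N1 − 1)/2 = (55/23 − 1)/2 = 16/23
smallest multiple with N1 ≥ 12 and N2 ≥ 10: k = 1  ⇒  N1 = 1·23 = 23, N2 = 1·16 = 16 (N1 ≤ 40, N2 ≤ 30, N2 ≠ N1 ✓), N3 = 23 + 2·16 = 55
check: (N1+N3)/N1 with N1 = 23, N3 = 55 gives 78/23; |achieved − target| = 0 ≤ 39/1150 ✓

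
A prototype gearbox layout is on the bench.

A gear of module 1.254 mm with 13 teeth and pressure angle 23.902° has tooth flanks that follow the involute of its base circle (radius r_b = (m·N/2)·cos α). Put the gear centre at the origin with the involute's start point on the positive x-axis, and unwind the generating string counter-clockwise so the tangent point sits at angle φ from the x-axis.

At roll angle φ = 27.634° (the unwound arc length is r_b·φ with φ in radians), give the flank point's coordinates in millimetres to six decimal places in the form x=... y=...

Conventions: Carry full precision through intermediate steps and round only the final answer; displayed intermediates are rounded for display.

x=8.268941 y=0.272256

class = single-mesh tooth geometry [base-circle involute, m = 1.254, 13T]
pitch radius r_p = m·N/2 = 1.254·13/2 = 8.151000
base radius r_b = r_p·cos α = 8.151000·cos 23.902° = 7.451969
roll angle φ = 27.634° = 0.48230429 rad
x = r_b·(cos φ + φ·sin φ) = 8.268941
y = r_b·(sin φ − φ·cos φ) = 0.272256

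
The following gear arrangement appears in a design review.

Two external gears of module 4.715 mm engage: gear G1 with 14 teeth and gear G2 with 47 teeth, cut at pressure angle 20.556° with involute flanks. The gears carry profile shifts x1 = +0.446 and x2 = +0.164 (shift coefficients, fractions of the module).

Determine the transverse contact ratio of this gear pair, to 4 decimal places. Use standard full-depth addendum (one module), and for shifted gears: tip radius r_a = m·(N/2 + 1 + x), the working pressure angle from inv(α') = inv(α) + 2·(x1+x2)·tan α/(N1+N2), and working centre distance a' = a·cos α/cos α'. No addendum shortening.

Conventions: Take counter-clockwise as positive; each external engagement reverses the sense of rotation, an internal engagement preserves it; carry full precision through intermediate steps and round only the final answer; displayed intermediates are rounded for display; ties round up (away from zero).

1.4349

topology: single-mesh involute geometry — m = 4.715, 14T/47T pair
base radii: r_b1 = 30.903554, r_b2 = 103.747644
tip radii: r_a1 = 39.822890, r_a2 = 116.290760
inv(α') = inv(20.556°) + 2·(+0.446+0.164)·tan α/(14+47) = 0.02372920  ⇒  α' = 23.21404°
a' = a·cos α / cos α' = 143.8075·cos 20.556°/cos 23.21404° = 146.513074
action lengths: √(r_a1²−r_b1²) = 25.116388, √(r_a2²−r_b2²) = 52.535389
base pitch p_b = π·m·cos α = 13.869482
CR = (25.116388 + 52.535389 − 146.513074·sin 23.21404°)/13.869482 = 1.434887
contact ratio ≈ 1.4349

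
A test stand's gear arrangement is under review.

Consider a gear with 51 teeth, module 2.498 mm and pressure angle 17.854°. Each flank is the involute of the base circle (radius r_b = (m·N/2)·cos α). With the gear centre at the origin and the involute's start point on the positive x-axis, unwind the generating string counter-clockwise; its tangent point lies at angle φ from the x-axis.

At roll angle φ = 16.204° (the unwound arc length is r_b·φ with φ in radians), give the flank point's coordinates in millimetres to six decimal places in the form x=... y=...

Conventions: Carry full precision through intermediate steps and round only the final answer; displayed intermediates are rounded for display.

topology: single-mesh involute geometry — m = 2.498, N = 51
pitch radius r_p = m·N/2 = 2.498·51/2 = 63.699000
base radius r_b = r_p·cos α = 63.699000·cos 17.854° = 60.631311
roll angle φ = 16.204° = 0.28281315 rad
x = r_b·(cos φ + φ·sin φ) = 63.007787
y = r_b·(sin φ − φ·cos φ) = 0.453520

x=63.007787 y=0.453520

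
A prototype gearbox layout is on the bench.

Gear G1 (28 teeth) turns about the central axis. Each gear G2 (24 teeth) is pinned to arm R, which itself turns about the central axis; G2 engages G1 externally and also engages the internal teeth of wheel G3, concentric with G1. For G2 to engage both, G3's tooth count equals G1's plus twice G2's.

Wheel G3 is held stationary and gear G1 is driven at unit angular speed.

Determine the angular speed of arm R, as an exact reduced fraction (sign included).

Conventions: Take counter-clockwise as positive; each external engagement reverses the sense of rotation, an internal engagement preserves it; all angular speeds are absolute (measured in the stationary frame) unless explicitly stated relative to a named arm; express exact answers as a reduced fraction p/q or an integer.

planetary set (28T centre, 24T on arm, 76T internal) — Willis relation
ring teeth: 28 + 2·24 = 76
28(ω_sun−ω_arm) = −76(ω_ring−ω_arm),  ω_ring = 0, ω_sun = 1
28(1−ω_arm) = −76(0−ω_arm)  ⇒  104·ω_arm = 28  ⇒  ω_arm = 7/26
exact speed ratio = 7/26

7/26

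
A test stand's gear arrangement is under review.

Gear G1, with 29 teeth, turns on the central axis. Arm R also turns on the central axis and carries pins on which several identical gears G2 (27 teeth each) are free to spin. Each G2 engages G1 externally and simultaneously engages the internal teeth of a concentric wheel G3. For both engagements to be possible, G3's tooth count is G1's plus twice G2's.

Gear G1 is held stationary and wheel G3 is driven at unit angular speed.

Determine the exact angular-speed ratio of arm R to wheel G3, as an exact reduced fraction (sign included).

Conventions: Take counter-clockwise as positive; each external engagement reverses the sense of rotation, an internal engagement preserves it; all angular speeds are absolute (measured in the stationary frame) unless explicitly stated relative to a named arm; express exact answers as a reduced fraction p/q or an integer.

83/112

topology: planetary set — G1 29T / G2 27T / G3 83T, arm = carrier (Willis)
ring teeth: 29 + 2·27 = 83
29(ω_sun−ω_arm) = −83(ω_ring−ω_arm),  ω_sun = 0, ω_ring = 1
29(0−ω_arm) = −83(1−ω_arm)  ⇒  112·ω_arm = 83  ⇒  ω_arm = 83/112
ω_out/ω_in = 83/112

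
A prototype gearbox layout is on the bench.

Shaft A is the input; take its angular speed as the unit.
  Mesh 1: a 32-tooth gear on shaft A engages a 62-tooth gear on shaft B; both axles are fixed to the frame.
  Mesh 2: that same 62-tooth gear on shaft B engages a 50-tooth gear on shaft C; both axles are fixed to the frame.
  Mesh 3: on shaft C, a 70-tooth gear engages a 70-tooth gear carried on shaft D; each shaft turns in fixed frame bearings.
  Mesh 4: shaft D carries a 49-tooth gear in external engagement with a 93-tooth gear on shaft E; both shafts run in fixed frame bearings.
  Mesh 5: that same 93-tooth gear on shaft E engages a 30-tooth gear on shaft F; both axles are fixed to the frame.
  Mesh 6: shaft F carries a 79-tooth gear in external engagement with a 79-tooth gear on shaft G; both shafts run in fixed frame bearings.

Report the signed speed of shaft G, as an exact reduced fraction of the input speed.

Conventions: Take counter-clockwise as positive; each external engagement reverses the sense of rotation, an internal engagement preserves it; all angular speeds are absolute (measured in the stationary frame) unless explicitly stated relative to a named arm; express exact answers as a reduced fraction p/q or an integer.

392/375

6-mesh fixed-axis compound train (all bearings frame-fixed)
mesh 1 [32T→62T]: |ω|/ω_in = 1×32/62 = 16/31, sense flips to −
mesh 2 [62T→50T]: |ω|/ω_in = (16/31)×62/50 = 16/25, sense flips to +
mesh 3 [70T→70T]: |ω|/ω_in = (16/25)×70/70 = 16/25, sense flips to −
mesh 4 [49T→93T]: |ω|/ω_in = (16/25)×49/93 = 784/2325, sense flips to +
mesh 5 [93T→30T]: |ω|/ω_in = (784/2325)×93/30 = 392/375, sense flips to −
mesh 6 [79T→79T]: |ω|/ω_in = (392/375)×79/79 = 392/375, sense flips to +
signed output speed (× input speed) = 392/375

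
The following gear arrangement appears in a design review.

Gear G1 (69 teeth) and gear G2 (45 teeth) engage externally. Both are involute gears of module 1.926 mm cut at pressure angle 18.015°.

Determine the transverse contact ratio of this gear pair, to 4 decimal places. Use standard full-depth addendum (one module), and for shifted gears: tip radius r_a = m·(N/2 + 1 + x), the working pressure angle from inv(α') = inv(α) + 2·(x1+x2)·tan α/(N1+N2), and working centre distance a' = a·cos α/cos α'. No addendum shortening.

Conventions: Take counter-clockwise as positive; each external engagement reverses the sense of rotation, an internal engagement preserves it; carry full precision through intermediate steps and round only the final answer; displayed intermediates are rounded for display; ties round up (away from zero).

topology: single-mesh involute geometry — m = 1.926, 69T/45T pair
base radii: r_b1 = 63.189475, r_b2 = 41.210527
tip radii: r_a1 = 68.373000, r_a2 = 45.261000
no profile shift: α' = α, a' = a
action lengths: √(r_a1²−r_b1²) = 26.114315, √(r_a2²−r_b2²) = 18.714983
base pitch p_b = π·m·cos α = 5.754075
CR = (26.114315 + 18.714983 − 109.782000·sin 18.01500°)/5.754075 = 1.890393
contact ratio ≈ 1.8904

1.8904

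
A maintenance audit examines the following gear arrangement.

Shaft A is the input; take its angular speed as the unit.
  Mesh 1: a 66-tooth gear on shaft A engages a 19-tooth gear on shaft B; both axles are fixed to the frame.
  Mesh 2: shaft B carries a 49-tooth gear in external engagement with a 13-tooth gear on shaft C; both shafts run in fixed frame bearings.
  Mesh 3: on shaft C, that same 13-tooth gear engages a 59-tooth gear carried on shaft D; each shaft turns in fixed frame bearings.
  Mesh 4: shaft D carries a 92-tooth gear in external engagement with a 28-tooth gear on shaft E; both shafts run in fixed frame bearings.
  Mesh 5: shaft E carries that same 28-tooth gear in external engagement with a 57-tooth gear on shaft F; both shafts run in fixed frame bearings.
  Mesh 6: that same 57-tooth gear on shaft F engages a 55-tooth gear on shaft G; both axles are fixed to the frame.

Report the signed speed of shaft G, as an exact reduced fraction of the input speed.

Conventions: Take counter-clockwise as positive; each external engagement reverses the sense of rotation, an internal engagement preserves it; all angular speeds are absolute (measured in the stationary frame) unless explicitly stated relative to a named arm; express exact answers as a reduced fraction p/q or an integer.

27048/5605

6-mesh fixed-axis compound train (all bearings frame-fixed)
mesh 1 [66T→19T]: |ω|/ω_in = 1×66/19 = 66/19, sense flips to −
mesh 2 [49T→13T]: |ω|/ω_in = (66/19)×49/13 = 3234/247, sense flips to +
mesh 3 [13T→59T]: |ω|/ω_in = (3234/247)×13/59 = 3234/1121, sense flips to −
mesh 4 [92T→28T]: |ω|/ω_in = (3234/1121)×92/28 = 10626/1121, sense flips to +
mesh 5 [28T→57T]: |ω|/ω_in = (10626/1121)×28/57 = 99176/21299, sense flips to −
mesh 6 [57T→55T]: |ω|/ω_in = (99176/21299)×57/55 = 27048/5605, sense flips to +
signed output speed (× input speed) = 27048/5605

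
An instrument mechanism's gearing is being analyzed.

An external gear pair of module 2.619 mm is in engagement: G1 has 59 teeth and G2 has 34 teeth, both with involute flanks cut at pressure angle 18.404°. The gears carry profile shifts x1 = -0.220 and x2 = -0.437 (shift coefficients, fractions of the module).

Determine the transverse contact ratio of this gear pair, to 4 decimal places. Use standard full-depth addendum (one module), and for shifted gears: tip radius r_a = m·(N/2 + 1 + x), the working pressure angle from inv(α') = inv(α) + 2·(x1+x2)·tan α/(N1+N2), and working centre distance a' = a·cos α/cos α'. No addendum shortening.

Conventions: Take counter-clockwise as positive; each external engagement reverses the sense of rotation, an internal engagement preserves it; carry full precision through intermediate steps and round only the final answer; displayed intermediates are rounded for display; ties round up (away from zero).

2.0952

single-mesh involute tooth geometry (59T engaging 34T at module 2.619)
base radii: r_b1 = 73.308932, r_b2 = 42.245825
tip radii: r_a1 = 79.303320, r_a2 = 45.997497
inv(α') = inv(18.404°) + 2·(-0.220-0.437)·tan α/(59+34) = 0.00682167  ⇒  α' = 15.51723°
a' = a·cos α / cos α' = 121.7835·cos 18.404°/cos 15.51723° = 119.926059
action lengths: √(r_a1²−r_b1²) = 30.245942, √(r_a2²−r_b2²) = 18.195053
base pitch p_b = π·m·cos α = 7.807010
CR = (30.245942 + 18.195053 − 119.926059·sin 15.51723°)/7.807010 = 2.095218
contact ratio ≈ 2.0952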